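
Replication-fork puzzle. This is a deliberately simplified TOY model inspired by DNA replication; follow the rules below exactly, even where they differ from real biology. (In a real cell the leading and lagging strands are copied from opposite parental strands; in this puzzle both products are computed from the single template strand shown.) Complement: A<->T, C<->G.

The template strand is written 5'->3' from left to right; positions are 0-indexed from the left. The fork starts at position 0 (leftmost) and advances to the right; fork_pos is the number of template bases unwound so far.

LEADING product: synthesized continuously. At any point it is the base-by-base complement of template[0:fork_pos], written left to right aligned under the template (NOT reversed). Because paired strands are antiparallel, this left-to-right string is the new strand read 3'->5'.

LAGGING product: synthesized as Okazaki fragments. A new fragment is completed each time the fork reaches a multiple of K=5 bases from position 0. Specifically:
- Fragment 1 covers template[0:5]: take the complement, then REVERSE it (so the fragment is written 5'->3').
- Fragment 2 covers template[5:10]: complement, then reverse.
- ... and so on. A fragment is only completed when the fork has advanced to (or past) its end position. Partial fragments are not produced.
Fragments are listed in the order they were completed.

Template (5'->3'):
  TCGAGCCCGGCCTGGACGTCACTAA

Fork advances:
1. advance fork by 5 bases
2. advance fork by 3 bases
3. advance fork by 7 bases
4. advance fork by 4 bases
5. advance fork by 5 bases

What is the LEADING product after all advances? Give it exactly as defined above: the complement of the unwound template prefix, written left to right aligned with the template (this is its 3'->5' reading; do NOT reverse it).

Answer: AGCTCGGGCCGGACCTGCAGTGAT

Derivation:
Step 1: advance 5 -> fork_pos = 0 + 5 = 5.
Step 2: advance 3 -> fork_pos = 5 + 3 = 8.
Step 3: advance 7 -> fork_pos = 8 + 7 = 15.
Step 4: advance 4 -> fork_pos = 15 + 4 = 19.
Step 5: advance 5 -> fork_pos = 19 + 5 = 24.
Unwound prefix: template[0:24] = TCGAGCCCGGCCTGGACGTCACTA
Complement it base by base (A<->T, C<->G), keeping left-to-right order:
  [0:5] TCGAG -> AGCTC
  [5:10] CCCGG -> GGGCC
  [10:15] CCTGG -> GGACC
  [15:20] ACGTC -> TGCAG
  [20:24] ACTA -> TGAT
Concatenate: AGCTCGGGCCGGACCTGCAGTGAT (length 24; written aligned with the template, i.e. 3'->5').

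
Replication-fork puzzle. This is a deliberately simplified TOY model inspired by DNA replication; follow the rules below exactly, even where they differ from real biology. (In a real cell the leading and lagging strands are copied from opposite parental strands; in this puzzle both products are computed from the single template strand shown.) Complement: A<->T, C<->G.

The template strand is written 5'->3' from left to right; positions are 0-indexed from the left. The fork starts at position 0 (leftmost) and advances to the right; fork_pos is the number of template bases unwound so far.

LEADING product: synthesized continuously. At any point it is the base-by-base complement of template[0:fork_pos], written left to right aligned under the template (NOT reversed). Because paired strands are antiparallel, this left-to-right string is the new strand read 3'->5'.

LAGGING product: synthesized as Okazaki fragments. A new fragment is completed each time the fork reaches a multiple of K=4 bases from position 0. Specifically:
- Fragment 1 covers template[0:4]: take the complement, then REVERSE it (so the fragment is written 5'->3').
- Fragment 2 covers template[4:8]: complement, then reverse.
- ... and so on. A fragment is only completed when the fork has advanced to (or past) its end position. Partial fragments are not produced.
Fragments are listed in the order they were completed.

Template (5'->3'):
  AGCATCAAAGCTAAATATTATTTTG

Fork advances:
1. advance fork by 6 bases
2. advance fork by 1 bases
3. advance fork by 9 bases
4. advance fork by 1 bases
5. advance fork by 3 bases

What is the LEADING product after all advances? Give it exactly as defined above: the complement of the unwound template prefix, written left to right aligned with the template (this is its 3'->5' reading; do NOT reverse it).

Answer: TCGTAGTTTCGATTTATAAT

Derivation:
Step 1: advance 6 -> fork_pos = 0 + 6 = 6.
Step 2: advance 1 -> fork_pos = 6 + 1 = 7.
Step 3: advance 9 -> fork_pos = 7 + 9 = 16.
Step 4: advance 1 -> fork_pos = 16 + 1 = 17.
Step 5: advance 3 -> fork_pos = 17 + 3 = 20.
Unwound prefix: template[0:20] = AGCATCAAAGCTAAATATTA
Complement it base by base (A<->T, C<->G), keeping left-to-right order:
  [0:5] AGCAT -> TCGTA
  [5:10] CAAAG -> GTTTC
  [10:15] CTAAA -> GATTT
  [15:20] TATTA -> ATAAT
Concatenate: TCGTAGTTTCGATTTATAAT (length 20; written aligned with the template, i.e. 3'->5').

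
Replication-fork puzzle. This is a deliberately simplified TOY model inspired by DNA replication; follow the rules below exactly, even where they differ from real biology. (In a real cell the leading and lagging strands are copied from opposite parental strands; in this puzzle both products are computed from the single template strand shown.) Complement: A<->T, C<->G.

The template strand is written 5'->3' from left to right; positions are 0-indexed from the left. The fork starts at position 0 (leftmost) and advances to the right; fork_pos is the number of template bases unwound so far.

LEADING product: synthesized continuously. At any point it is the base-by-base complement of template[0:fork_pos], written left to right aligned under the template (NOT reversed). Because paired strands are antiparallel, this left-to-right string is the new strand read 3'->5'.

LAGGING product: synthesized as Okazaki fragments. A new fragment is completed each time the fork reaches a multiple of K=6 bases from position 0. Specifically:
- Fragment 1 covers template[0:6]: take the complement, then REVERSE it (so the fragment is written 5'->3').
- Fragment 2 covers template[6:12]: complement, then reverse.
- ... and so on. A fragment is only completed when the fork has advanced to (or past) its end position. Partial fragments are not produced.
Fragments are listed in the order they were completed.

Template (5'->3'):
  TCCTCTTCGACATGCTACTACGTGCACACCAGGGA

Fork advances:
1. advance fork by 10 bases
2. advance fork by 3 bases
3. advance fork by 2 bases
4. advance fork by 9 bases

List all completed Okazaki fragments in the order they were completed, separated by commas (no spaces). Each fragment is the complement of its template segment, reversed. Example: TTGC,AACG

Answer: AGAGGA,TGTCGA,GTAGCA,CACGTA

Derivation:
Step 1: advance 10 -> fork_pos = 0 + 10 = 10. Reached multiple(s) of 6: 6 -> fragment 1 completed (1 total).
Step 2: advance 3 -> fork_pos = 10 + 3 = 13. Reached multiple(s) of 6: 12 -> fragment 2 completed (2 total).
Step 3: advance 2 -> fork_pos = 13 + 2 = 15. Next multiple of 6 is 18 (not reached); still 2 fragment(s).
Step 4: advance 9 -> fork_pos = 15 + 9 = 24. Reached multiple(s) of 6: 18, 24 -> fragments 3-4 completed (4 total).
Final fork_pos = 24, so 4 fragment(s) are complete. Build each: template segment -> complement -> reverse.
Fragment 1: template[0:6] = TCCTCT -> complement AGGAGA -> reversed AGAGGA
Fragment 2: template[6:12] = TCGACA -> complement AGCTGT -> reversed TGTCGA
Fragment 3: template[12:18] = TGCTAC -> complement ACGATG -> reversed GTAGCA
Fragment 4: template[18:24] = TACGTG -> complement ATGCAC -> reversed CACGTA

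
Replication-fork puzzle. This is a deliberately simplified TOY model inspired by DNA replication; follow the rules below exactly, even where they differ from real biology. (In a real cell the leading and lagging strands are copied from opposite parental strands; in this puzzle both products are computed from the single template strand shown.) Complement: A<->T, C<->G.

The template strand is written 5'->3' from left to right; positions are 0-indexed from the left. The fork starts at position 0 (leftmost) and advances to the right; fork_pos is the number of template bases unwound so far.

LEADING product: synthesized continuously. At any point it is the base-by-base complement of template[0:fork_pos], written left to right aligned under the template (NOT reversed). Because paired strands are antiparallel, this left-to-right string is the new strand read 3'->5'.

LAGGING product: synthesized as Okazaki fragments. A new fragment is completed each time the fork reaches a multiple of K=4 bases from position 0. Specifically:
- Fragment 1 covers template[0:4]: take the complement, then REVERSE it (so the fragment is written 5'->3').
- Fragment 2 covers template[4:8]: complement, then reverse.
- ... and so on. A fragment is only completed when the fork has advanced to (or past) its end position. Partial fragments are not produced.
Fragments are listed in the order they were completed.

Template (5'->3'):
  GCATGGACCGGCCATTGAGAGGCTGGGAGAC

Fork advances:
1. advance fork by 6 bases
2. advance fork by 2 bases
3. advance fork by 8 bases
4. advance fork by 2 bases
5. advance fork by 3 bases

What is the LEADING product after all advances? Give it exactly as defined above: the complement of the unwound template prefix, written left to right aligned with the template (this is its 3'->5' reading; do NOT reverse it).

Step 1: advance 6 -> fork_pos = 0 + 6 = 6.
Step 2: advance 2 -> fork_pos = 6 + 2 = 8.
Step 3: advance 8 -> fork_pos = 8 + 8 = 16.
Step 4: advance 2 -> fork_pos = 16 + 2 = 18.
Step 5: advance 3 -> fork_pos = 18 + 3 = 21.
Unwound prefix: template[0:21] = GCATGGACCGGCCATTGAGAG
Complement it base by base (A<->T, C<->G), keeping left-to-right order:
  [0:5] GCATG -> CGTAC
  [5:10] GACCG -> CTGGC
  [10:15] GCCAT -> CGGTA
  [15:20] TGAGA -> ACTCT
  [20:21] G -> C
Concatenate: CGTACCTGGCCGGTAACTCTC (length 21; written aligned with the template, i.e. 3'->5').

Answer: CGTACCTGGCCGGTAACTCTC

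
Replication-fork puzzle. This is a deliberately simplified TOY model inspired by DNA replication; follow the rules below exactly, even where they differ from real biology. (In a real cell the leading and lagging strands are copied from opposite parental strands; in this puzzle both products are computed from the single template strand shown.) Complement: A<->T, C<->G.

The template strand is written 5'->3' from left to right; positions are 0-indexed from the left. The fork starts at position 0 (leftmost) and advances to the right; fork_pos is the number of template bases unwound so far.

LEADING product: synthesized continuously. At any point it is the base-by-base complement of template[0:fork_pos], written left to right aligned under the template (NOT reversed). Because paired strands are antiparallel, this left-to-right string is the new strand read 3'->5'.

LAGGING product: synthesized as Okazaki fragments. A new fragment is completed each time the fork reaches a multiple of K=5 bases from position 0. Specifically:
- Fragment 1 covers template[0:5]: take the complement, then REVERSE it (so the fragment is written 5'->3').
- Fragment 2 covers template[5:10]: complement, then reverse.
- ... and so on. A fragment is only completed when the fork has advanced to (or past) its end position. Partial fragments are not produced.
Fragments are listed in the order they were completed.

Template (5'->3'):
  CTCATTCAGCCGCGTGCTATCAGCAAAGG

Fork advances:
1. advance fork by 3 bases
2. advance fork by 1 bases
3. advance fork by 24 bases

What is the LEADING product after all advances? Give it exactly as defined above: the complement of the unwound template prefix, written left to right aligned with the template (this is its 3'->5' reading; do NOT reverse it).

Step 1: advance 3 -> fork_pos = 0 + 3 = 3.
Step 2: advance 1 -> fork_pos = 3 + 1 = 4.
Step 3: advance 24 -> fork_pos = 4 + 24 = 28.
Unwound prefix: template[0:28] = CTCATTCAGCCGCGTGCTATCAGCAAAG
Complement it base by base (A<->T, C<->G), keeping left-to-right order:
  [0:5] CTCAT -> GAGTA
  [5:10] TCAGC -> AGTCG
  [10:15] CGCGT -> GCGCA
  [15:20] GCTAT -> CGATA
  [20:25] CAGCA -> GTCGT
  [25:28] AAG -> TTC
Concatenate: GAGTAAGTCGGCGCACGATAGTCGTTTC (length 28; written aligned with the template, i.e. 3'->5').

Answer: GAGTAAGTCGGCGCACGATAGTCGTTTC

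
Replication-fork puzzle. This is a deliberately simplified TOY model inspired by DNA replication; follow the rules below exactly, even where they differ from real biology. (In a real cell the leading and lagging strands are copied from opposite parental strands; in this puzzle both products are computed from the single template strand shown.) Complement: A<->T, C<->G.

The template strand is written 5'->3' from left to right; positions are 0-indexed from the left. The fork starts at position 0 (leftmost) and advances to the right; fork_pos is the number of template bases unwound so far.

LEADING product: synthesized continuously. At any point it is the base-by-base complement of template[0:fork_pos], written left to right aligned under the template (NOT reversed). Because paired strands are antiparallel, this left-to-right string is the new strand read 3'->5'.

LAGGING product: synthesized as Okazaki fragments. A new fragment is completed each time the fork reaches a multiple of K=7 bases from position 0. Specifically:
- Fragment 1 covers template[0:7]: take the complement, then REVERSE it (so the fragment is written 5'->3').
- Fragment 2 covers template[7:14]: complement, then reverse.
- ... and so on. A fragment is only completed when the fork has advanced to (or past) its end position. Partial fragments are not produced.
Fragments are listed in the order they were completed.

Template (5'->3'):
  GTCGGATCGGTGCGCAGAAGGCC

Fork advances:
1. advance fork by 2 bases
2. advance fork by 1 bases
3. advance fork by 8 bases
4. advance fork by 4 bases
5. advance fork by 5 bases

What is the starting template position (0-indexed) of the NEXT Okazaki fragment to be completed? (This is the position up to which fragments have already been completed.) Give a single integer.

Answer: 14

Derivation:
Step 1: advance 2 -> fork_pos = 0 + 2 = 2. Next multiple of 7 is 7 (not reached); still 0 fragment(s).
Step 2: advance 1 -> fork_pos = 2 + 1 = 3. Next multiple of 7 is 7 (not reached); still 0 fragment(s).
Step 3: advance 8 -> fork_pos = 3 + 8 = 11. Reached multiple(s) of 7: 7 -> fragment 1 completed (1 total).
Step 4: advance 4 -> fork_pos = 11 + 4 = 15. Reached multiple(s) of 7: 14 -> fragment 2 completed (2 total).
Step 5: advance 5 -> fork_pos = 15 + 5 = 20. Next multiple of 7 is 21 (not reached); still 2 fragment(s).
2 fragment(s) completed, covering template[0:14] (2 x 7 = 14). The next fragment, fragment 3, covers template[14:21], so it starts at position 14.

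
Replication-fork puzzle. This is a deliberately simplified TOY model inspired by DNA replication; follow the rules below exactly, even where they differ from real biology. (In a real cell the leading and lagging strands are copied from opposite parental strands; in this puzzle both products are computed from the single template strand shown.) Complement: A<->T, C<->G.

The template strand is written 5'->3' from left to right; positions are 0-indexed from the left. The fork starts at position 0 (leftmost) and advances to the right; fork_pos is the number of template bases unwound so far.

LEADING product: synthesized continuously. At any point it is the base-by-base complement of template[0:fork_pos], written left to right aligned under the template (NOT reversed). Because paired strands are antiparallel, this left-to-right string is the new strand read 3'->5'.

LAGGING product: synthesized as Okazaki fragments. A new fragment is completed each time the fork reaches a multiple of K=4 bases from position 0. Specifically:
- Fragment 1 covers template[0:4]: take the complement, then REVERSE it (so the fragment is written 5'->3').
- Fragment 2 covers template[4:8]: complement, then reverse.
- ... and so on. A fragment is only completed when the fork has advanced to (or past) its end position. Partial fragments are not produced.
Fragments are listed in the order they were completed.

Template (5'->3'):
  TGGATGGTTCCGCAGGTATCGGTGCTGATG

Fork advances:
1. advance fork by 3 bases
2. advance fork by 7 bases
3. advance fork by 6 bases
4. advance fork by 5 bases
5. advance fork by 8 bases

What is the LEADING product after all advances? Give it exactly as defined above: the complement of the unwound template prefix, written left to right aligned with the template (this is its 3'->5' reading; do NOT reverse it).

Step 1: advance 3 -> fork_pos = 0 + 3 = 3.
Step 2: advance 7 -> fork_pos = 3 + 7 = 10.
Step 3: advance 6 -> fork_pos = 10 + 6 = 16.
Step 4: advance 5 -> fork_pos = 16 + 5 = 21.
Step 5: advance 8 -> fork_pos = 21 + 8 = 29.
Unwound prefix: template[0:29] = TGGATGGTTCCGCAGGTATCGGTGCTGAT
Complement it base by base (A<->T, C<->G), keeping left-to-right order:
  [0:5] TGGAT -> ACCTA
  [5:10] GGTTC -> CCAAG
  [10:15] CGCAG -> GCGTC
  [15:20] GTATC -> CATAG
  [20:25] GGTGC -> CCACG
  [25:29] TGAT -> ACTA
Concatenate: ACCTACCAAGGCGTCCATAGCCACGACTA (length 29; written aligned with the template, i.e. 3'->5').

Answer: ACCTACCAAGGCGTCCATAGCCACGACTA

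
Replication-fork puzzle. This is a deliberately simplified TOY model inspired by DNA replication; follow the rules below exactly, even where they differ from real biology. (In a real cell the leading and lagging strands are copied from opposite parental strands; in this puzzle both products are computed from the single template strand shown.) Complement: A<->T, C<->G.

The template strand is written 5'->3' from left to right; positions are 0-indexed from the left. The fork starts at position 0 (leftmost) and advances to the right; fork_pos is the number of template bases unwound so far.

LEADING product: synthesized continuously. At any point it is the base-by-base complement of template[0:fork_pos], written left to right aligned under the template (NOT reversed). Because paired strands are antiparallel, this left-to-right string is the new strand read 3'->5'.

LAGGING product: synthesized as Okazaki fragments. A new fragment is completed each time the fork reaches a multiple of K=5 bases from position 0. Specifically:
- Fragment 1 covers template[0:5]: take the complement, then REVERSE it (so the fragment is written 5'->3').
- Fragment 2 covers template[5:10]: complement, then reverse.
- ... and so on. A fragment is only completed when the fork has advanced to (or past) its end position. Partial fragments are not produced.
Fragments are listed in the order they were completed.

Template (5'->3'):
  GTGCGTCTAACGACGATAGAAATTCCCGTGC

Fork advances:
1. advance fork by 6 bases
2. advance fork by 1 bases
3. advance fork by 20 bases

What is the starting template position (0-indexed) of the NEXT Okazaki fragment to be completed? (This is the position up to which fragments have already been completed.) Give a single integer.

Step 1: advance 6 -> fork_pos = 0 + 6 = 6. Reached multiple(s) of 5: 5 -> fragment 1 completed (1 total).
Step 2: advance 1 -> fork_pos = 6 + 1 = 7. Next multiple of 5 is 10 (not reached); still 1 fragment(s).
Step 3: advance 20 -> fork_pos = 7 + 20 = 27. Reached multiple(s) of 5: 10, 15, 20, 25 -> fragments 2-5 completed (5 total).
5 fragment(s) completed, covering template[0:25] (5 x 5 = 25). The next fragment, fragment 6, covers template[25:30], so it starts at position 25.

Answer: 25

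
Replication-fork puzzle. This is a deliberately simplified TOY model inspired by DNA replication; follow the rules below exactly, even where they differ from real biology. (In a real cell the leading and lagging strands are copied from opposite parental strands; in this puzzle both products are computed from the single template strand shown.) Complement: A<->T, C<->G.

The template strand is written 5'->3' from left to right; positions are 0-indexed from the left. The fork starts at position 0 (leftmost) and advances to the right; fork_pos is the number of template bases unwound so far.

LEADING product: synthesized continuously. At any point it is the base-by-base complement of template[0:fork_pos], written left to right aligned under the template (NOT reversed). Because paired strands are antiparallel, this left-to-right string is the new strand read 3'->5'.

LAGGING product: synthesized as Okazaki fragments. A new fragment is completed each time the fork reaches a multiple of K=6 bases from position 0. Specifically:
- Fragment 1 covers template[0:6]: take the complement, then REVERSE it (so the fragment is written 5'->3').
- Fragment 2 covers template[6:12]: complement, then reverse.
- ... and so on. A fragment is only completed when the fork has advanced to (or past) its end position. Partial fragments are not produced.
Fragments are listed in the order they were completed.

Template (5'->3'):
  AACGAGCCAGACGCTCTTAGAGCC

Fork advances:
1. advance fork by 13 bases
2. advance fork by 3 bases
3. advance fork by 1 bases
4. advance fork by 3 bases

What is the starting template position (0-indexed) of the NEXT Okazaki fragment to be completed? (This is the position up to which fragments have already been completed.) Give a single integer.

Answer: 18

Derivation:
Step 1: advance 13 -> fork_pos = 0 + 13 = 13. Reached multiple(s) of 6: 6, 12 -> fragments 1-2 completed (2 total).
Step 2: advance 3 -> fork_pos = 13 + 3 = 16. Next multiple of 6 is 18 (not reached); still 2 fragment(s).
Step 3: advance 1 -> fork_pos = 16 + 1 = 17. Next multiple of 6 is 18 (not reached); still 2 fragment(s).
Step 4: advance 3 -> fork_pos = 17 + 3 = 20. Reached multiple(s) of 6: 18 -> fragment 3 completed (3 total).
3 fragment(s) completed, covering template[0:18] (3 x 6 = 18). The next fragment, fragment 4, covers template[18:24], so it starts at position 18.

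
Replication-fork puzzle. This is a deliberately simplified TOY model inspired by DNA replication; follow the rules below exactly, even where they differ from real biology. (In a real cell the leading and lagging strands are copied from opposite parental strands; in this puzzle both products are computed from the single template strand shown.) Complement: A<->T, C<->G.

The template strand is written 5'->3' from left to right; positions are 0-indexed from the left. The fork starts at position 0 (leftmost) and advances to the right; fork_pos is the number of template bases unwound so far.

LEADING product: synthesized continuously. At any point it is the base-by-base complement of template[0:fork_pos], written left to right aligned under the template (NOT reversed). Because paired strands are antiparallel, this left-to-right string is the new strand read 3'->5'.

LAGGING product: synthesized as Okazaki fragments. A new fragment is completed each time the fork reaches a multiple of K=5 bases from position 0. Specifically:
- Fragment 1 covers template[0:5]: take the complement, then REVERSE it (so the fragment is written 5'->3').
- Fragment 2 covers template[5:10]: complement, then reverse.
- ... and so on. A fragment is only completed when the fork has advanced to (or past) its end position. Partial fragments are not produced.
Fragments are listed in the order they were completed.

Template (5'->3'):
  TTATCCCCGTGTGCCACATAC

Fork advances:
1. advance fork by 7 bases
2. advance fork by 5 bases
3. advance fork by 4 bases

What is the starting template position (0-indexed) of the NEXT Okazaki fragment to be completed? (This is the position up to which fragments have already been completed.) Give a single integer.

Step 1: advance 7 -> fork_pos = 0 + 7 = 7. Reached multiple(s) of 5: 5 -> fragment 1 completed (1 total).
Step 2: advance 5 -> fork_pos = 7 + 5 = 12. Reached multiple(s) of 5: 10 -> fragment 2 completed (2 total).
Step 3: advance 4 -> fork_pos = 12 + 4 = 16. Reached multiple(s) of 5: 15 -> fragment 3 completed (3 total).
3 fragment(s) completed, covering template[0:15] (3 x 5 = 15). The next fragment, fragment 4, covers template[15:20], so it starts at position 15.

Answer: 15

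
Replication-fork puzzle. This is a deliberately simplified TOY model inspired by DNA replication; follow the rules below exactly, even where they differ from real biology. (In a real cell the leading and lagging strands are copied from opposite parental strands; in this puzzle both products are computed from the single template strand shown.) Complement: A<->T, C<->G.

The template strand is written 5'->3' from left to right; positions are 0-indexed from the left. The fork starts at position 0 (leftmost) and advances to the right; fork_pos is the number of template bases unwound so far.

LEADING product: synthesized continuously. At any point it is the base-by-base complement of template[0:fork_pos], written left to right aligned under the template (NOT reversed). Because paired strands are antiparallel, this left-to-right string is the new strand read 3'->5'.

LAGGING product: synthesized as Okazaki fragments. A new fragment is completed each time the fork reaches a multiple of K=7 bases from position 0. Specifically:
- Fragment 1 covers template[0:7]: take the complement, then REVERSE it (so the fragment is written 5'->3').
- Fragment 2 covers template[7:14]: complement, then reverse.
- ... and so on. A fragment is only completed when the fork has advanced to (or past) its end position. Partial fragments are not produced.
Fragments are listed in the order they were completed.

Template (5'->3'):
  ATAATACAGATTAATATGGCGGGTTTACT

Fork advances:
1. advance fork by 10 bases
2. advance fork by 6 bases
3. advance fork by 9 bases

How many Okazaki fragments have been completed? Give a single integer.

Step 1: advance 10 -> fork_pos = 0 + 10 = 10. Reached multiple(s) of 7: 7 -> fragment 1 completed (1 total).
Step 2: advance 6 -> fork_pos = 10 + 6 = 16. Reached multiple(s) of 7: 14 -> fragment 2 completed (2 total).
Step 3: advance 9 -> fork_pos = 16 + 9 = 25. Reached multiple(s) of 7: 21 -> fragment 3 completed (3 total).
Check: final fork_pos = 25; the multiples of 7 that are <= 25 are 7..21 -> 25 // 7 = 3 completed fragment(s).

Answer: 3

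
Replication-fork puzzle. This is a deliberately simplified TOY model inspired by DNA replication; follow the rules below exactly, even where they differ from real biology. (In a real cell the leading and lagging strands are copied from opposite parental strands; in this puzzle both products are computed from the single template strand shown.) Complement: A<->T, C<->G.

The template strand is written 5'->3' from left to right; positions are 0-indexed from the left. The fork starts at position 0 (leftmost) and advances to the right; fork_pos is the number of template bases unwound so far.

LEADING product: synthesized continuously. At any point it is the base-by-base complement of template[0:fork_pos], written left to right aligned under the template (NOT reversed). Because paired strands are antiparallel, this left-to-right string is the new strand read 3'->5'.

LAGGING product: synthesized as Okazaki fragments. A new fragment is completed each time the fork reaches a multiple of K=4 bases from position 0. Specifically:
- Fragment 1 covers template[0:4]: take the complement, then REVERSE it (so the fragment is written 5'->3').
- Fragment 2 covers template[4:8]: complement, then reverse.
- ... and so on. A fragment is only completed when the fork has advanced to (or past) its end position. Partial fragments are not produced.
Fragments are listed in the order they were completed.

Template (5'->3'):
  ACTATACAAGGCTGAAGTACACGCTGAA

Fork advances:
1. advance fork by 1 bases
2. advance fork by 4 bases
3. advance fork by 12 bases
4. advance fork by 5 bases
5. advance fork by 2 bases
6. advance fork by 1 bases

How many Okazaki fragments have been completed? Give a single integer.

Answer: 6

Derivation:
Step 1: advance 1 -> fork_pos = 0 + 1 = 1. Next multiple of 4 is 4 (not reached); still 0 fragment(s).
Step 2: advance 4 -> fork_pos = 1 + 4 = 5. Reached multiple(s) of 4: 4 -> fragment 1 completed (1 total).
Step 3: advance 12 -> fork_pos = 5 + 12 = 17. Reached multiple(s) of 4: 8, 12, 16 -> fragments 2-4 completed (4 total).
Step 4: advance 5 -> fork_pos = 17 + 5 = 22. Reached multiple(s) of 4: 20 -> fragment 5 completed (5 total).
Step 5: advance 2 -> fork_pos = 22 + 2 = 24. Reached multiple(s) of 4: 24 -> fragment 6 completed (6 total).
Step 6: advance 1 -> fork_pos = 24 + 1 = 25. Next multiple of 4 is 28 (not reached); still 6 fragment(s).
Check: final fork_pos = 25; the multiples of 4 that are <= 25 are 4..24 -> 25 // 4 = 6 completed fragment(s).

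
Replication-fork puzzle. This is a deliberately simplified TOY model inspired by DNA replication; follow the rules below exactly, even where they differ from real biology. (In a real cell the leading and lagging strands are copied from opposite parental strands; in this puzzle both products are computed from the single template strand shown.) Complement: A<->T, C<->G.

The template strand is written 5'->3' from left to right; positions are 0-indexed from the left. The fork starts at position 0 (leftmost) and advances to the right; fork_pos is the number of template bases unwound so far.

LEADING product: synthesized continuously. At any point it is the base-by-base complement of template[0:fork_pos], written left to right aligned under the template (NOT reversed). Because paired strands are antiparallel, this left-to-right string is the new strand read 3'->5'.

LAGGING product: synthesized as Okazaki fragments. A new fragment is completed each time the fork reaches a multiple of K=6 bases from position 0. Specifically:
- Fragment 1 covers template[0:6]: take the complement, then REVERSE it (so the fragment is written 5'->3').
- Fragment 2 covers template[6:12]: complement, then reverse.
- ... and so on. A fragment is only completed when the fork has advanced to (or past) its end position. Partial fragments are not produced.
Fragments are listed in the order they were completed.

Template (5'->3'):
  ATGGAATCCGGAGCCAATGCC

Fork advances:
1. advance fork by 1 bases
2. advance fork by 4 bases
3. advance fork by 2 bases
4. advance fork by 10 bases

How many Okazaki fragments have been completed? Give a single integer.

Step 1: advance 1 -> fork_pos = 0 + 1 = 1. Next multiple of 6 is 6 (not reached); still 0 fragment(s).
Step 2: advance 4 -> fork_pos = 1 + 4 = 5. Next multiple of 6 is 6 (not reached); still 0 fragment(s).
Step 3: advance 2 -> fork_pos = 5 + 2 = 7. Reached multiple(s) of 6: 6 -> fragment 1 completed (1 total).
Step 4: advance 10 -> fork_pos = 7 + 10 = 17. Reached multiple(s) of 6: 12 -> fragment 2 completed (2 total).
Check: final fork_pos = 17; the multiples of 6 that are <= 17 are 6..12 -> 17 // 6 = 2 completed fragment(s).

Answer: 2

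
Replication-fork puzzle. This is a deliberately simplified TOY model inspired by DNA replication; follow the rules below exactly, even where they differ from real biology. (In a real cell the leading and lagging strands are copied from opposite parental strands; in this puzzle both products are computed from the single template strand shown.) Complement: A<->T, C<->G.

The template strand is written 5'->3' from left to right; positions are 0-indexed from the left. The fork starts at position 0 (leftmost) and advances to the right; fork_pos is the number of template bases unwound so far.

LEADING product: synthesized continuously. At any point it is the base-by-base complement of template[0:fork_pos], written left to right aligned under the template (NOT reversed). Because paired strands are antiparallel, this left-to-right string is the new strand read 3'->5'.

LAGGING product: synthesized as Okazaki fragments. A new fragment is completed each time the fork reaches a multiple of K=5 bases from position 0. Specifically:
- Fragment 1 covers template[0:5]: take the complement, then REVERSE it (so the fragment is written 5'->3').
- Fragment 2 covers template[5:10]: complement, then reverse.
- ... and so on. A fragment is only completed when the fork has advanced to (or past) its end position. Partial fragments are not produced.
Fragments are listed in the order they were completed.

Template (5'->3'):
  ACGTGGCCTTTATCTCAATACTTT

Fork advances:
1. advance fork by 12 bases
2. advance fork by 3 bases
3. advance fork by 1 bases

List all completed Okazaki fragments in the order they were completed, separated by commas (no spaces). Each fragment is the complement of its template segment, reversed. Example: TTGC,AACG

Step 1: advance 12 -> fork_pos = 0 + 12 = 12. Reached multiple(s) of 5: 5, 10 -> fragments 1-2 completed (2 total).
Step 2: advance 3 -> fork_pos = 12 + 3 = 15. Reached multiple(s) of 5: 15 -> fragment 3 completed (3 total).
Step 3: advance 1 -> fork_pos = 15 + 1 = 16. Next multiple of 5 is 20 (not reached); still 3 fragment(s).
Final fork_pos = 16, so 3 fragment(s) are complete. Build each: template segment -> complement -> reverse.
Fragment 1: template[0:5] = ACGTG -> complement TGCAC -> reversed CACGT
Fragment 2: template[5:10] = GCCTT -> complement CGGAA -> reversed AAGGC
Fragment 3: template[10:15] = TATCT -> complement ATAGA -> reversed AGATA

Answer: CACGT,AAGGC,AGATA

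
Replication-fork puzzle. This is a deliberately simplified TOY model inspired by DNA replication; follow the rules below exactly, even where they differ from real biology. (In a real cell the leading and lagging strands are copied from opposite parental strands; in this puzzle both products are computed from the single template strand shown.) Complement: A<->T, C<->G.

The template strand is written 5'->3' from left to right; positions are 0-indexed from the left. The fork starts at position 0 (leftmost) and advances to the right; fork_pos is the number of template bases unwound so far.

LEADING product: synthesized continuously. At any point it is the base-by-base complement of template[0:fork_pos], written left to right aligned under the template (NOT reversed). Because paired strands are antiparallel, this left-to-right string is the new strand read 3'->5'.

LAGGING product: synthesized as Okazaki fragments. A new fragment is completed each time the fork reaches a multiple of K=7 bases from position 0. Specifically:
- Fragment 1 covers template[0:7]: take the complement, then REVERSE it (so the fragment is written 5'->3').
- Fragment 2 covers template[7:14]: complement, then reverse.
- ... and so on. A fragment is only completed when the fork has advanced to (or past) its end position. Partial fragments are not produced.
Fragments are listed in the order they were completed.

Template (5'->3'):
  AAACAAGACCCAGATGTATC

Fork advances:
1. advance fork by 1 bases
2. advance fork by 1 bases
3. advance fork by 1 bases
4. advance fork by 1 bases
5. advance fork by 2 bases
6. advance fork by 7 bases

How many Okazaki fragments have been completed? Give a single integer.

Answer: 1

Derivation:
Step 1: advance 1 -> fork_pos = 0 + 1 = 1. Next multiple of 7 is 7 (not reached); still 0 fragment(s).
Step 2: advance 1 -> fork_pos = 1 + 1 = 2. Next multiple of 7 is 7 (not reached); still 0 fragment(s).
Step 3: advance 1 -> fork_pos = 2 + 1 = 3. Next multiple of 7 is 7 (not reached); still 0 fragment(s).
Step 4: advance 1 -> fork_pos = 3 + 1 = 4. Next multiple of 7 is 7 (not reached); still 0 fragment(s).
Step 5: advance 2 -> fork_pos = 4 + 2 = 6. Next multiple of 7 is 7 (not reached); still 0 fragment(s).
Step 6: advance 7 -> fork_pos = 6 + 7 = 13. Reached multiple(s) of 7: 7 -> fragment 1 completed (1 total).
Check: final fork_pos = 13; the multiples of 7 that are <= 13 are 7..7 -> 13 // 7 = 1 completed fragment(s).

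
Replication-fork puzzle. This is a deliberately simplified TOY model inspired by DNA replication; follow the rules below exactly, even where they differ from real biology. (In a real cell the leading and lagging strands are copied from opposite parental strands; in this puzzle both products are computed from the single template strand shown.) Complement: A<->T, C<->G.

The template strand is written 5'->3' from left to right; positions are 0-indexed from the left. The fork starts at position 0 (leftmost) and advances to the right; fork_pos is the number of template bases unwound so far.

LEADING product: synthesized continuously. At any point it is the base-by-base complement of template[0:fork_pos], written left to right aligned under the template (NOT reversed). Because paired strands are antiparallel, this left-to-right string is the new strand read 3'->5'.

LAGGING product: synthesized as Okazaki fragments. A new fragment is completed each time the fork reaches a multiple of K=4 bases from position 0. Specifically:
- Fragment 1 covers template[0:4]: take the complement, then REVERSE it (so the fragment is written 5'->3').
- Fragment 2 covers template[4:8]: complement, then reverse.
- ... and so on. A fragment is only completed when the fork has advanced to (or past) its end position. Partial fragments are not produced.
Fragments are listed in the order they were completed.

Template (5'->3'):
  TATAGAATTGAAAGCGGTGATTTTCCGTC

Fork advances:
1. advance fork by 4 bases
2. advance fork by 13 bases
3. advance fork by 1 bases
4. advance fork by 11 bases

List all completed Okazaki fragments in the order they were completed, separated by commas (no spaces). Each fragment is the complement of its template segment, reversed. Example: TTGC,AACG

Step 1: advance 4 -> fork_pos = 0 + 4 = 4. Reached multiple(s) of 4: 4 -> fragment 1 completed (1 total).
Step 2: advance 13 -> fork_pos = 4 + 13 = 17. Reached multiple(s) of 4: 8, 12, 16 -> fragments 2-4 completed (4 total).
Step 3: advance 1 -> fork_pos = 17 + 1 = 18. Next multiple of 4 is 20 (not reached); still 4 fragment(s).
Step 4: advance 11 -> fork_pos = 18 + 11 = 29. Reached multiple(s) of 4: 20, 24, 28 -> fragments 5-7 completed (7 total).
Final fork_pos = 29, so 7 fragment(s) are complete. Build each: template segment -> complement -> reverse.
Fragment 1: template[0:4] = TATA -> complement ATAT -> reversed TATA
Fragment 2: template[4:8] = GAAT -> complement CTTA -> reversed ATTC
Fragment 3: template[8:12] = TGAA -> complement ACTT -> reversed TTCA
Fragment 4: template[12:16] = AGCG -> complement TCGC -> reversed CGCT
Fragment 5: template[16:20] = GTGA -> complement CACT -> reversed TCAC
Fragment 6: template[20:24] = TTTT -> complement AAAA -> reversed AAAA
Fragment 7: template[24:28] = CCGT -> complement GGCA -> reversed ACGG

Answer: TATA,ATTC,TTCA,CGCT,TCAC,AAAA,ACGG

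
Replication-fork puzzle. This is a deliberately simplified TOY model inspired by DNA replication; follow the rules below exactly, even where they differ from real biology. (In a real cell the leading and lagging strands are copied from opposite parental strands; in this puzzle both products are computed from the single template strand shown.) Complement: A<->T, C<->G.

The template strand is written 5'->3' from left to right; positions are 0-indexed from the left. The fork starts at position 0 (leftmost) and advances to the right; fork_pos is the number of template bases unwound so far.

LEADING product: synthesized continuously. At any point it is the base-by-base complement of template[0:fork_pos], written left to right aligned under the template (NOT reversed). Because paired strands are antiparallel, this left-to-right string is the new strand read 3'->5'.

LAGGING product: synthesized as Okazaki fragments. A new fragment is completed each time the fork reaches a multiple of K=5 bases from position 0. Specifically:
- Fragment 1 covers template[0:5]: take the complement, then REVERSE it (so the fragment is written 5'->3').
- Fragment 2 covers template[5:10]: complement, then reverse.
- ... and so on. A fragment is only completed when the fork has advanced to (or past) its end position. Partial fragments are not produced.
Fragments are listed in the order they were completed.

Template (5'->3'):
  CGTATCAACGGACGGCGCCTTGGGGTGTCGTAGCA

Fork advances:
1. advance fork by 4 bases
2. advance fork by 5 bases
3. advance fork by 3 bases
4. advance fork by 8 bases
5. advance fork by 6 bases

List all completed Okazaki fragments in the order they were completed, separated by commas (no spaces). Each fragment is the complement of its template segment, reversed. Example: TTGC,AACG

Step 1: advance 4 -> fork_pos = 0 + 4 = 4. Next multiple of 5 is 5 (not reached); still 0 fragment(s).
Step 2: advance 5 -> fork_pos = 4 + 5 = 9. Reached multiple(s) of 5: 5 -> fragment 1 completed (1 total).
Step 3: advance 3 -> fork_pos = 9 + 3 = 12. Reached multiple(s) of 5: 10 -> fragment 2 completed (2 total).
Step 4: advance 8 -> fork_pos = 12 + 8 = 20. Reached multiple(s) of 5: 15, 20 -> fragments 3-4 completed (4 total).
Step 5: advance 6 -> fork_pos = 20 + 6 = 26. Reached multiple(s) of 5: 25 -> fragment 5 completed (5 total).
Final fork_pos = 26, so 5 fragment(s) are complete. Build each: template segment -> complement -> reverse.
Fragment 1: template[0:5] = CGTAT -> complement GCATA -> reversed ATACG
Fragment 2: template[5:10] = CAACG -> complement GTTGC -> reversed CGTTG
Fragment 3: template[10:15] = GACGG -> complement CTGCC -> reversed CCGTC
Fragment 4: template[15:20] = CGCCT -> complement GCGGA -> reversed AGGCG
Fragment 5: template[20:25] = TGGGG -> complement ACCCC -> reversed CCCCA

Answer: ATACG,CGTTG,CCGTC,AGGCG,CCCCA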